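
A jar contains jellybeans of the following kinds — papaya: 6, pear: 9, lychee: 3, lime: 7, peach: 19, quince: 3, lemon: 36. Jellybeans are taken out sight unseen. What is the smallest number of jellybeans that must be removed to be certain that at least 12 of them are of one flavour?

51

Put each drawn jellybean into a box by flavour. The largest draw with every box below 12 takes min(count, 11) from each flavour; flavours with fewer than 11 contribute all they have.
Σ min(cᵢ, 11) = 6 + 9 + 3 + 7 + 11 + 3 + 11 = 50.
Draw number 50 + 1 = 51 must push one box to 12.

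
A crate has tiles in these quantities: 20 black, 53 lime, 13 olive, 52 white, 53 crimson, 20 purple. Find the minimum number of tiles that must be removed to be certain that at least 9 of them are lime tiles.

167

In the worst case for collecting lime tiles, every non-lime tile comes out first.
There are 20 + 13 + 52 + 53 + 20 = 158 non-lime tiles altogether.
After those, each further tile must be lime, so 158 + 9 = 167 draws guarantee 9 lime tiles.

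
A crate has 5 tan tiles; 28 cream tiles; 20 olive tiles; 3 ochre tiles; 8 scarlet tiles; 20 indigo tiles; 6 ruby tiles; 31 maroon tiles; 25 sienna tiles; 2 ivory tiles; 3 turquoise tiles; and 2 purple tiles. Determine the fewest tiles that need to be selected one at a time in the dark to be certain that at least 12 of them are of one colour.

85

The 12 colours are the holes; the tiles drawn are the pigeons.
To avoid 12 of any one colour, the worst case takes at most 11 of each colour, or every tile of a colour that has fewer than 11.
That gives 5 + 11 + 11 + 3 + 8 + 11 + 6 + 11 + 11 + 2 + 3 + 2 = 84 tiles with no colour reaching 12.
The next tile forces some colour to 12, so 84 + 1 = 85.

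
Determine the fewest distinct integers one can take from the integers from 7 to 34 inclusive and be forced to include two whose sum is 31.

Two chosen integers sum to 31 exactly when both halves of some pair {x, 31−x} with 7 ≤ x ≤ 31−x ≤ 24 are chosen — 9 such pairs.
The remaining 10 elements (those with no distinct partner in range) can never complete a 31-sum, so the worst case takes all of them and one from each pair: 10 + 9 = 19.
Pigeonhole: the 20th integer has to be the second member of some pair, so 19 + 1 = 20.

20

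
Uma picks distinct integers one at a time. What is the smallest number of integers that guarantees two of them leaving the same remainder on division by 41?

Pigeonhole: the 41 residue classes mod 41 are the pigeonholes.
With 41 integers one could put 1 in each residue class and have no class reach 2.
The 42nd integer pushes some class to 2, so 41·1 + 1 = 42.

42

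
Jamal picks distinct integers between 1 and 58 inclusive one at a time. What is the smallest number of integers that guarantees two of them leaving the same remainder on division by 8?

9

By the pigeonhole principle, the 8 residue classes mod 8 are the pigeonholes.
With 8 integers one could put 1 in each residue class and have no class reach 2.
The 9th integer pushes some class to 2, so 8·1 + 1 = 9.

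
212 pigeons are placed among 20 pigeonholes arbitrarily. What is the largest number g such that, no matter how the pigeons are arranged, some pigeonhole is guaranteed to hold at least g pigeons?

11

By pigeonhole, the 20 pigeonholes are the holes and the 212 pigeons are the pigeons.
If every pigeonhole held at most 10 pigeons, the total would be at most 20 × 10 = 200, which is less than 212.
So some pigeonhole holds at least ⌈212/20⌉ = 11 pigeons.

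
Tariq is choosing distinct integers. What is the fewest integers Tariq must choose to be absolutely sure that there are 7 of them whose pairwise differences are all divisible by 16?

Integers whose pairwise differences are multiples of 16 are exactly those sharing a remainder mod 16. The 16 residue classes mod 16 are the pigeonholes.
With 96 integers one could put 6 in each residue class and have no class reach 7.
The 97th integer pushes some class to 7, so 16·6 + 1 = 97.

97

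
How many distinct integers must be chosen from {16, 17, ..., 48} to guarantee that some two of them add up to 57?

21

A set avoiding the sum 57 can contain at most one of each pair {x, 57−x}, plus the 7 elements whose complement lies outside the range.
The integers 29, …, 48 (20 of them) are such a set: any two sum to at least 29+30 = 59 > 57.
By pigeonhole, any 21st integer completes one of the 13 pairs, so 21 choices force a sum of 57.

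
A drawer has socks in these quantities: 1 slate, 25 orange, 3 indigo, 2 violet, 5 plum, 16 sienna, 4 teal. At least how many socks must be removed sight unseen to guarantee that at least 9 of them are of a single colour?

By pigeonhole, the 7 colours are the holes; the socks drawn are the pigeons.
To avoid 9 of any one colour, the worst case takes at most 8 of each colour, or every sock of a colour that has fewer than 8.
That gives 1 + 8 + 3 + 2 + 5 + 8 + 4 = 31 socks with no colour reaching 9.
The next sock forces some colour to 9, so 31 + 1 = 32.

32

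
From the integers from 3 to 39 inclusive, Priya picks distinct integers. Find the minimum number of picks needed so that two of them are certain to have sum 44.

Group the elements by complementary pair {x, 44−x}: {5,39}, {6,38}, {7,37}, …, giving 17 two-element pairs, the single value 22 (it cannot pair with itself since the integers are distinct), and 2 integers whose partner 44−x falls outside [3,39].
Treating each of those 20 groups as a pigeonhole, one can pick one integer per group — 20 integers — with no two summing to 44.
The 21st integer lands in an occupied pair, forcing a sum of 44.

21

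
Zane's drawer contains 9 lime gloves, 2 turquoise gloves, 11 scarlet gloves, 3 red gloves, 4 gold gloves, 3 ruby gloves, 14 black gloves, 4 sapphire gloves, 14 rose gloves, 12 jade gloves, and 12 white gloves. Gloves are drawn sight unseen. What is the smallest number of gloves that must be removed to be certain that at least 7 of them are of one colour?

An adversary could hand out at most 6 gloves per colour (5 colours run out sooner): 6 + 2 + 6 + 3 + 4 + 3 + 6 + 4 + 6 + 6 + 6 = 52 gloves and still no colour has 7.
By the pigeonhole principle, one more glove lands in a colour already at 6, so 53 draws are enough and 52 are not.

53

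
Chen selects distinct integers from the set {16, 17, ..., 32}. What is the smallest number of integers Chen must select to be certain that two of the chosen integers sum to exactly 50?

11

Group the elements by complementary pair {x, 50−x}: {18,32}, {19,31}, {20,30}, …, giving 7 two-element pairs, the single value 25 (it cannot pair with itself since the integers are distinct), and 2 integers whose partner 50−x falls outside [16,32].
Pigeonhole: treating each of those 10 groups as a pigeonhole, one can pick one integer per group — 10 integers — with no two summing to 50.
The 11th integer lands in an occupied pair, forcing a sum of 50.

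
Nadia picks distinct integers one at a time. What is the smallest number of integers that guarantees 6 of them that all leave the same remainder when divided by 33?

The 33 residue classes mod 33 are the pigeonholes.
With 165 integers one could put 5 in each residue class and have no class reach 6.
The 166th integer pushes some class to 6, so 33·5 + 1 = 166.

166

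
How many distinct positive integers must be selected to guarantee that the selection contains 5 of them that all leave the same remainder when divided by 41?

165

By pigeonhole, the 41 residue classes mod 41 are the pigeonholes.
With 164 integers one could put 4 in each residue class and have no class reach 5.
The 165th integer pushes some class to 5, so 41·4 + 1 = 165.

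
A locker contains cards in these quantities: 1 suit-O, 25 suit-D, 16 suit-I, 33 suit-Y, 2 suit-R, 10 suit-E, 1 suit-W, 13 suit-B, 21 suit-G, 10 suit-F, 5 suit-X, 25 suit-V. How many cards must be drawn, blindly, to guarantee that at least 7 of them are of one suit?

58

Pigeonhole: put each drawn card into a box by suit. The largest draw with every box below 7 takes min(count, 6) from each suit; suits with fewer than 6 contribute all they have.
Σ min(cᵢ, 6) = 1 + 6 + 6 + 6 + 2 + 6 + 1 + 6 + 6 + 6 + 5 + 6 = 57.
Draw number 57 + 1 = 58 must push one box to 7.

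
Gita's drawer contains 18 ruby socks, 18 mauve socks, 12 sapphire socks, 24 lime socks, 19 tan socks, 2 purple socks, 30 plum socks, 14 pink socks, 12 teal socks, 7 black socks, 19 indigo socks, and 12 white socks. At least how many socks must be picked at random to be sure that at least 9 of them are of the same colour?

By pigeonhole, put each drawn sock into a box by colour. The largest draw with every box below 9 takes min(count, 8) from each colour; colours with fewer than 8 contribute all they have.
Σ min(cᵢ, 8) = 8 + 8 + 8 + 8 + 8 + 2 + 8 + 8 + 8 + 7 + 8 + 8 = 89.
Draw number 89 + 1 = 90 must push one box to 9.

90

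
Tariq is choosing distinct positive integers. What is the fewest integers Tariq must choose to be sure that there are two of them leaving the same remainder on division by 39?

By the pigeonhole principle, the 39 residue classes mod 39 are the pigeonholes.
With 39 integers one could put 1 in each residue class and have no class reach 2.
The 40th integer pushes some class to 2, so 39·1 + 1 = 40.

40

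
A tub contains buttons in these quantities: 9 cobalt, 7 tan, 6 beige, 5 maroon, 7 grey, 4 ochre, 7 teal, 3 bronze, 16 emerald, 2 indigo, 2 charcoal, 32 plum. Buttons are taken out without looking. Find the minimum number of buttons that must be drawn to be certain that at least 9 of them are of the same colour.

An adversary could hand out at most 8 buttons per colour (9 colours run out sooner): 8 + 7 + 6 + 5 + 7 + 4 + 7 + 3 + 8 + 2 + 2 + 8 = 67 buttons and still no colour has 9.
By pigeonhole, one more button lands in a colour already at 8, so 68 draws are enough and 67 are not.

68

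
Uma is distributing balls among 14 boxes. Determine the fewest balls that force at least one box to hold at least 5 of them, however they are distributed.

57

With 56 balls one could put exactly 4 in each of the 14 boxes, and no box would reach 5.
One more ball must land in a box that already has 4, giving it 5.
So 14 × 4 + 1 = 57 balls are required.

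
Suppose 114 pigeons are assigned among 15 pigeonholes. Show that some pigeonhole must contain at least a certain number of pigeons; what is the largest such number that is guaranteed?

8

The 15 pigeonholes are the holes and the 114 pigeons are the pigeons.
If every pigeonhole held at most 7 pigeons, the total would be at most 15 × 7 = 105, which is less than 114.
So some pigeonhole holds at least ⌈114/15⌉ = 8 pigeons.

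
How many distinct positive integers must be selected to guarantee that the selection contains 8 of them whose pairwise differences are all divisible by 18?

127

Integers whose pairwise differences are multiples of 18 are exactly those sharing a remainder mod 18. The 18 residue classes mod 18 are the pigeonholes.
With 126 integers one could put 7 in each residue class and have no class reach 8.
The 127th integer pushes some class to 8, so 18·7 + 1 = 127.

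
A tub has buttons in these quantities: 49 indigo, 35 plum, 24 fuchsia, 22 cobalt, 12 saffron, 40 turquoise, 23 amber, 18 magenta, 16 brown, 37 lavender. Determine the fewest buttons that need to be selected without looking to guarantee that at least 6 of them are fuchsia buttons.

In the worst case for collecting fuchsia buttons, every non-fuchsia button comes out first.
There are 49 + 35 + 22 + 12 + 40 + 23 + 18 + 16 + 37 = 252 non-fuchsia buttons altogether.
After those, each further button must be fuchsia, so 252 + 6 = 258 draws guarantee 6 fuchsia buttons.

258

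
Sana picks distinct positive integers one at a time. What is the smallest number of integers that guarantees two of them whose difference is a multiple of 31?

32

Integers whose pairwise differences are multiples of 31 are exactly those sharing a remainder mod 31. Pigeonhole: the 31 residue classes mod 31 are the pigeonholes.
With 31 integers one could put 1 in each residue class and have no class reach 2.
The 32nd integer pushes some class to 2, so 31·1 + 1 = 32.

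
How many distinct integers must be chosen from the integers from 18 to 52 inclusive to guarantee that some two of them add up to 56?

26

Two chosen integers sum to 56 exactly when both halves of some pair {x, 56−x} with 18 ≤ x ≤ 56−x ≤ 38 are chosen — 10 such pairs.
The remaining 15 elements (those with no distinct partner in range) can never complete a 56-sum, so the worst case takes all of them and one from each pair: 15 + 10 = 25.
By the pigeonhole principle, the 26th integer has to be the second member of some pair, so 25 + 1 = 26.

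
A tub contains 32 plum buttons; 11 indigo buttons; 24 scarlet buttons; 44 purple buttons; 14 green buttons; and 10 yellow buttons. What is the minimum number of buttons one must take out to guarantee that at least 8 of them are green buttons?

In the worst case for collecting green buttons, every non-green button comes out first.
There are 32 + 11 + 24 + 44 + 10 = 121 non-green buttons altogether.
After those, each further button must be green, so 121 + 8 = 129 draws guarantee 8 green buttons.

129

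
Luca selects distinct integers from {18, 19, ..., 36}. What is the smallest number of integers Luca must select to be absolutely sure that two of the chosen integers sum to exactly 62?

15

A set avoiding the sum 62 can contain at most one of each pair {x, 62−x}, plus the 9 elements whose complement lies outside the range or equal to its own complement.
The integers 18, …, 31 (14 of them) are such a set: any two sum to at least 18+19 = 37 and at most 30+31 = 61 < 62.
By the pigeonhole principle, any 15th integer completes one of the 5 pairs, so 15 choices force a sum of 62.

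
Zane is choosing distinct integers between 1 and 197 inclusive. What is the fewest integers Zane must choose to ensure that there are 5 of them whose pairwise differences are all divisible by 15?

Integers whose pairwise differences are multiples of 15 are exactly those sharing a remainder mod 15. By the pigeonhole principle, the 15 residue classes mod 15 are the pigeonholes.
With 60 integers one could put 4 in each residue class and have no class reach 5.
The 61st integer pushes some class to 5, so 15·4 + 1 = 61.

61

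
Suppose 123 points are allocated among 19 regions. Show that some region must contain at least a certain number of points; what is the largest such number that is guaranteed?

Pigeonhole: the 19 regions are the holes and the 123 points are the pigeons.
If every region held at most 6 points, the total would be at most 19 × 6 = 114, which is less than 123.
So some region holds at least ⌈123/19⌉ = 7 points.

7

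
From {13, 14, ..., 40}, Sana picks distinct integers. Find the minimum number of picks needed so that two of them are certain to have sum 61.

A set avoiding the sum 61 can contain at most one of each pair {x, 61−x}, plus the 8 elements whose complement lies outside the range.
The integers 13, …, 30 (18 of them) are such a set: any two sum to at least 13+14 = 27 and at most 29+30 = 59 < 61.
By the pigeonhole principle, any 19th integer completes one of the 10 pairs, so 19 choices force a sum of 61.

19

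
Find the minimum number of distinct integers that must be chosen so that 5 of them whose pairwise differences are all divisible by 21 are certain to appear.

Integers whose pairwise differences are multiples of 21 are exactly those sharing a remainder mod 21. The 21 residue classes mod 21 are the pigeonholes.
With 84 integers one could put 4 in each residue class and have no class reach 5.
The 85th integer pushes some class to 5, so 21·4 + 1 = 85.

85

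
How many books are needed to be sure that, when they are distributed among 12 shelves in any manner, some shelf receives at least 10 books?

109

With 108 books one could put exactly 9 in each of the 12 shelves, and no shelf would reach 10.
By the pigeonhole principle, one more book must land in a shelf that already has 9, giving it 10.
So 12 × 9 + 1 = 109 books are required.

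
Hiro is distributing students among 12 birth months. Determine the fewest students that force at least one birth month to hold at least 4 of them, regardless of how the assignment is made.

With 36 students one could put exactly 3 in each of the 12 birth months, and no birth month would reach 4.
By the pigeonhole principle, one more student must land in a birth month that already has 3, giving it 4.
So 12 × 3 + 1 = 37 students are required.

37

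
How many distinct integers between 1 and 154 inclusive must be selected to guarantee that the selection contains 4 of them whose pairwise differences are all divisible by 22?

Integers whose pairwise differences are multiples of 22 are exactly those sharing a remainder mod 22. Pigeonhole: the 22 residue classes mod 22 are the pigeonholes.
With 66 integers one could put 3 in each residue class and have no class reach 4.
The 67th integer pushes some class to 4, so 22·3 + 1 = 67.

67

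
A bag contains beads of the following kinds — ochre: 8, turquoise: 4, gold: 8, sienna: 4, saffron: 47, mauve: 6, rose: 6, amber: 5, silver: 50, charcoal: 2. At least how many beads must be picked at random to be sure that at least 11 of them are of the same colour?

64

An adversary could hand out at most 10 beads per colour (8 colours run out sooner): 8 + 4 + 8 + 4 + 10 + 6 + 6 + 5 + 10 + 2 = 63 beads and still no colour has 11.
One more bead lands in a colour already at 10, so 64 draws are enough and 63 are not.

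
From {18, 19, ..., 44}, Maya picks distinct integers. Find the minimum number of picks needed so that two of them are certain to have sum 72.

Two chosen integers sum to 72 exactly when both halves of some pair {x, 72−x} with 28 ≤ x ≤ 72−x ≤ 44 are chosen — 8 such pairs.
The remaining 11 elements (those with no distinct partner in range) can never complete a 72-sum, so the worst case takes all of them and one from each pair: 11 + 8 = 19.
By pigeonhole, the 20th integer has to be the second member of some pair, so 19 + 1 = 20.

20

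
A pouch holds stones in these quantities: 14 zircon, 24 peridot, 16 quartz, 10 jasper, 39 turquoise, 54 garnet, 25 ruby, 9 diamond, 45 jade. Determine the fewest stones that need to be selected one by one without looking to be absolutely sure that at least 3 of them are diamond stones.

In the worst case for collecting diamond stones, every non-diamond stone comes out first.
There are 14 + 24 + 16 + 10 + 39 + 54 + 25 + 45 = 227 non-diamond stones altogether.
After those, each further stone must be diamond, so 227 + 3 = 230 draws guarantee 3 diamond stones.

230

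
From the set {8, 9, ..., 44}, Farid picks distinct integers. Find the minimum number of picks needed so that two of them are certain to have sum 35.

Group the elements by complementary pair {x, 35−x}: {8,27}, {9,26}, {10,25}, …, giving 10 two-element pairs and 17 integers whose partner 35−x falls outside [8,44].
Treating each of those 27 groups as a pigeonhole, one can pick one integer per group — 27 integers — with no two summing to 35.
The 28th integer lands in an occupied pair, forcing a sum of 35.

28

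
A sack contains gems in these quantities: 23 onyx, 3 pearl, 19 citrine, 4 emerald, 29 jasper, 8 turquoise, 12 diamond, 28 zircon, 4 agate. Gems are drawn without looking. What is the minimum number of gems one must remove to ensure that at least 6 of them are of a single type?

42

An adversary could hand out at most 5 gems per type (pearl, emerald, agate run out sooner): 5 + 3 + 5 + 4 + 5 + 5 + 5 + 5 + 4 = 41 gems and still no type has 6.
One more gem lands in a type already at 5, so 42 draws are enough and 41 are not.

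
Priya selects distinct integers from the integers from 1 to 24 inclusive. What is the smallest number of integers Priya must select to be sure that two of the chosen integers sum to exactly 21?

Group the elements by complementary pair {x, 21−x}: {1,20}, {2,19}, {3,18}, …, giving 10 two-element pairs and 4 integers whose partner 21−x falls outside [1,24].
Treating each of those 14 groups as a pigeonhole, one can pick one integer per group — 14 integers — with no two summing to 21.
The 15th integer lands in an occupied pair, forcing a sum of 21.

15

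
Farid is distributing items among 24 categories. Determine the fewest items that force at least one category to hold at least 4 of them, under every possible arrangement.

73

With 72 items one could put exactly 3 in each of the 24 categories, and no category would reach 4.
Pigeonhole: one more item must land in a category that already has 3, giving it 4.
So 24 × 3 + 1 = 73 items are required.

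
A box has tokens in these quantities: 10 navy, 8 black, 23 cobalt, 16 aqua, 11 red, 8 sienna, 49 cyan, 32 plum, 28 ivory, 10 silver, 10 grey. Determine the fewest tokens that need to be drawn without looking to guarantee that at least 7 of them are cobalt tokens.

In the worst case for collecting cobalt tokens, every non-cobalt token comes out first.
There are 10 + 8 + 16 + 11 + 8 + 49 + 32 + 28 + 10 + 10 = 182 non-cobalt tokens altogether.
After those, each further token must be cobalt, so 182 + 7 = 189 draws guarantee 7 cobalt tokens.

189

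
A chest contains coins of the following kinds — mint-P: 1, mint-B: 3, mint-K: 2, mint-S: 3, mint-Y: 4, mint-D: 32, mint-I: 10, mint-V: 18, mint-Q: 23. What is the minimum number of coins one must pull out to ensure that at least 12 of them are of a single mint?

57

An adversary could hand out at most 11 coins per mint (6 mints run out sooner): 1 + 3 + 2 + 3 + 4 + 11 + 10 + 11 + 11 = 56 coins and still no mint has 12.
By pigeonhole, one more coin lands in a mint already at 11, so 57 draws are enough and 56 are not.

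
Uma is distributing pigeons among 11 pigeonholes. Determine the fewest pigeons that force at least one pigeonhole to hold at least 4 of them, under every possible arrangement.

With 33 pigeons one could put exactly 3 in each of the 11 pigeonholes, and no pigeonhole would reach 4.
By the pigeonhole principle, one more pigeon must land in a pigeonhole that already has 3, giving it 4.
So 11 × 3 + 1 = 34 pigeons are required.

34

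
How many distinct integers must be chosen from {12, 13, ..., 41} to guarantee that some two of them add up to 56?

Group the elements by complementary pair {x, 56−x}: {15,41}, {16,40}, {17,39}, …, giving 13 two-element pairs, the single value 28 (it cannot pair with itself since the integers are distinct), and 3 integers whose partner 56−x falls outside [12,41].
Pigeonhole: treating each of those 17 groups as a pigeonhole, one can pick one integer per group — 17 integers — with no two summing to 56.
The 18th integer lands in an occupied pair, forcing a sum of 56.

18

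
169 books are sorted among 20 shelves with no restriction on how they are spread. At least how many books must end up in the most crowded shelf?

The 20 shelves are the holes and the 169 books are the pigeons.
If every shelf held at most 8 books, the total would be at most 20 × 8 = 160, which is less than 169.
So some shelf holds at least ⌈169/20⌉ = 9 books.

9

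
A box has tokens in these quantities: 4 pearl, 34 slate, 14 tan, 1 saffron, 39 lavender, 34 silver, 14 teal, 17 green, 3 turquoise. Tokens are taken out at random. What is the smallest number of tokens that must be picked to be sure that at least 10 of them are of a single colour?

63

By pigeonhole, put each drawn token into a box by colour. The largest draw with every box below 10 takes min(count, 9) from each colour; colours with fewer than 9 contribute all they have.
Σ min(cᵢ, 9) = 4 + 9 + 9 + 1 + 9 + 9 + 9 + 9 + 3 = 62.
Draw number 62 + 1 = 63 must push one box to 10.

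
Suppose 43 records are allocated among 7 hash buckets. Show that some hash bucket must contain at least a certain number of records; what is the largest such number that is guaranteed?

7

By the pigeonhole principle, the 7 hash buckets are the holes and the 43 records are the pigeons.
If every hash bucket held at most 6 records, the total would be at most 7 × 6 = 42, which is less than 43.
So some hash bucket holds at least ⌈43/7⌉ = 7 records.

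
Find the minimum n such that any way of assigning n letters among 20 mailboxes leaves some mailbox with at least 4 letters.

61

With 60 letters one could put exactly 3 in each of the 20 mailboxes, and no mailbox would reach 4.
One more letter must land in a mailbox that already has 3, giving it 4.
So 20 × 3 + 1 = 61 letters are required.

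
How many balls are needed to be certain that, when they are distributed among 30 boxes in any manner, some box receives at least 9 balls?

With 240 balls one could put exactly 8 in each of the 30 boxes, and no box would reach 9.
By the pigeonhole principle, one more ball must land in a box that already has 8, giving it 9.
So 30 × 8 + 1 = 241 balls are required.

241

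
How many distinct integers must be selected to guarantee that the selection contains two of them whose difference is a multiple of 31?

Integers whose pairwise differences are multiples of 31 are exactly those sharing a remainder mod 31. By pigeonhole, the 31 residue classes mod 31 are the pigeonholes.
With 31 integers one could put 1 in each residue class and have no class reach 2.
The 32nd integer pushes some class to 2, so 31·1 + 1 = 32.

32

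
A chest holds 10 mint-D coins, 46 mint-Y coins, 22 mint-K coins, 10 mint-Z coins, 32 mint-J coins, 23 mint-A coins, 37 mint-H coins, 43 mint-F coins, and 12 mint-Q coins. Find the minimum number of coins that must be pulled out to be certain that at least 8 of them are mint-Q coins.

231

In the worst case for collecting mint-Q coins, every non-mint-Q coin comes out first.
There are 10 + 46 + 22 + 10 + 32 + 23 + 37 + 43 = 223 non-mint-Q coins altogether.
After those, each further coin must be mint-Q, so 223 + 8 = 231 draws guarantee 8 mint-Q coins.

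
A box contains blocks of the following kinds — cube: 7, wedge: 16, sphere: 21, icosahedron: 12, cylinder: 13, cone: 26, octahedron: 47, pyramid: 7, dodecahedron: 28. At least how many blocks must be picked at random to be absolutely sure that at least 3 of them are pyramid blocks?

173

In the worst case for collecting pyramid blocks, every non-pyramid block comes out first.
There are 7 + 16 + 21 + 12 + 13 + 26 + 47 + 28 = 170 non-pyramid blocks altogether.
After those, each further block must be pyramid, so 170 + 3 = 173 draws guarantee 3 pyramid blocks.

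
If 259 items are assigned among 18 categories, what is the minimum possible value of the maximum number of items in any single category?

By the pigeonhole principle, the 18 categories are the holes and the 259 items are the pigeons.
If every category held at most 14 items, the total would be at most 18 × 14 = 252, which is less than 259.
So some category holds at least ⌈259/18⌉ = 15 items.

15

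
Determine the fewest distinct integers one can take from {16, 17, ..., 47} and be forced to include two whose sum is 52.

23

Two chosen integers sum to 52 exactly when both halves of some pair {x, 52−x} with 16 ≤ x ≤ 52−x ≤ 36 are chosen — 10 such pairs.
The remaining 12 elements (those with no distinct partner in range) can never complete a 52-sum, so the worst case takes all of them and one from each pair: 12 + 10 = 22.
Pigeonhole: the 23rd integer has to be the second member of some pair, so 22 + 1 = 23.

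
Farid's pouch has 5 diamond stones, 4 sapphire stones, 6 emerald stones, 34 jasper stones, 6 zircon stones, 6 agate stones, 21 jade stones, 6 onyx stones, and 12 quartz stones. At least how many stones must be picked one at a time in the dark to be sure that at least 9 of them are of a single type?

An adversary could hand out at most 8 stones per type (6 types run out sooner): 5 + 4 + 6 + 8 + 6 + 6 + 8 + 6 + 8 = 57 stones and still no type has 9.
One more stone lands in a type already at 8, so 58 draws are enough and 57 are not.

58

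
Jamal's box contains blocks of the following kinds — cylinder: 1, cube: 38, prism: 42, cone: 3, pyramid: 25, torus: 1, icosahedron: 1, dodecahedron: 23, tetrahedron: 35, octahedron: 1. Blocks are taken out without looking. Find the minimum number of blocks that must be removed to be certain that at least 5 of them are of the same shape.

By pigeonhole, the 10 shapes are the holes; the blocks drawn are the pigeons.
To avoid 5 of any one shape, the worst case takes at most 4 of each shape, or every block of a shape that has fewer than 4.
That gives 1 + 4 + 4 + 3 + 4 + 1 + 1 + 4 + 4 + 1 = 27 blocks with no shape reaching 5.
The next block forces some shape to 5, so 27 + 1 = 28.

28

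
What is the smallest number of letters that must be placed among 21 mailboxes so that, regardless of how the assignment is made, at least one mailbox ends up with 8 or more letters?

148

With 147 letters one could put exactly 7 in each of the 21 mailboxes, and no mailbox would reach 8.
By the pigeonhole principle, one more letter must land in a mailbox that already has 7, giving it 8.
So 21 × 7 + 1 = 148 letters are required.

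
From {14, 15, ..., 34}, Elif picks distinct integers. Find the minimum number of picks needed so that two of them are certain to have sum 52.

14

A set avoiding the sum 52 can contain at most one of each pair {x, 52−x}, plus the 5 elements whose complement lies outside the range or equal to its own complement.
The integers 14, …, 26 (13 of them) are such a set: any two sum to at least 14+15 = 29 and at most 25+26 = 51 < 52.
By the pigeonhole principle, any 14th integer completes one of the 8 pairs, so 14 choices force a sum of 52.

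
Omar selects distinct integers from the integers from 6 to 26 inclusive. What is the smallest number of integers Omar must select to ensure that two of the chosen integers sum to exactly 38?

15

A set avoiding the sum 38 can contain at most one of each pair {x, 38−x}, plus the 7 elements whose complement lies outside the range or equal to its own complement.
The integers 6, …, 19 (14 of them) are such a set: any two sum to at least 6+7 = 13 and at most 18+19 = 37 < 38.
Any 15th integer completes one of the 7 pairs, so 15 choices force a sum of 38.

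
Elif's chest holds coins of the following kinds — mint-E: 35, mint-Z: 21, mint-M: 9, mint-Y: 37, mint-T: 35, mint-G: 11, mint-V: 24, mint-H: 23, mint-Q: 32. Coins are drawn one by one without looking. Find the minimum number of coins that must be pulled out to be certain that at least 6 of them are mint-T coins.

In the worst case for collecting mint-T coins, every non-mint-T coin comes out first.
There are 35 + 21 + 9 + 37 + 11 + 24 + 23 + 32 = 192 non-mint-T coins altogether.
After those, each further coin must be mint-T, so 192 + 6 = 198 draws guarantee 6 mint-T coins.

198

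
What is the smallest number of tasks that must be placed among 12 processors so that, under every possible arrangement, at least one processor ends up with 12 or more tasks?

133

With 132 tasks one could put exactly 11 in each of the 12 processors, and no processor would reach 12.
One more task must land in a processor that already has 11, giving it 12.
So 12 × 11 + 1 = 133 tasks are required.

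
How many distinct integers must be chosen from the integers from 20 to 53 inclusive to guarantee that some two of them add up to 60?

25

Group the elements by complementary pair {x, 60−x}: {20,40}, {21,39}, {22,38}, …, giving 10 two-element pairs; the single value 30 (it cannot pair with itself since the integers are distinct); and 13 integers whose partner 60−x falls outside [20,53].
Treating each of those 24 groups as a pigeonhole, one can pick one integer per group — 24 integers — with no two summing to 60.
The 25th integer lands in an occupied pair, forcing a sum of 60.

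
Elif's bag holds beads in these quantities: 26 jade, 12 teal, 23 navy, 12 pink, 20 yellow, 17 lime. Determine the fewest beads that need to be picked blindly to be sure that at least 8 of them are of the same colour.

An adversary could hand out at most 7 beads per colour: 7 + 7 + 7 + 7 + 7 + 7 = 42 beads and still no colour has 8.
One more bead lands in a colour already at 7, so 43 draws are enough and 42 are not.

43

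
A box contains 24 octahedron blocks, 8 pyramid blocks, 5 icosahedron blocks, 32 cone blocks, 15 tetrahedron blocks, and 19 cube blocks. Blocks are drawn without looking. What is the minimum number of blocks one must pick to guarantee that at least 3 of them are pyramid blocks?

In the worst case for collecting pyramid blocks, every non-pyramid block comes out first.
There are 24 + 5 + 32 + 15 + 19 = 95 non-pyramid blocks altogether.
After those, each further block must be pyramid, so 95 + 3 = 98 draws guarantee 3 pyramid blocks.

98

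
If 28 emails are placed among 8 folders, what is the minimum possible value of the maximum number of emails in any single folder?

4

By pigeonhole, the 8 folders are the holes and the 28 emails are the pigeons.
If every folder held at most 3 emails, the total would be at most 8 × 3 = 24, which is less than 28.
So some folder holds at least ⌈28/8⌉ = 4 emails.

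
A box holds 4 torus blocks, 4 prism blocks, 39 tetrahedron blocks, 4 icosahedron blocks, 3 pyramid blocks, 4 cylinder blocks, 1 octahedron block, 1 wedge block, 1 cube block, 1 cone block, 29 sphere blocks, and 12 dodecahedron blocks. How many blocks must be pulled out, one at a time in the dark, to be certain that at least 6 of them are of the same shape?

An adversary could hand out at most 5 blocks per shape (9 shapes run out sooner): 4 + 4 + 5 + 4 + 3 + 4 + 1 + 1 + 1 + 1 + 5 + 5 = 38 blocks and still no shape has 6.
By pigeonhole, one more block lands in a shape already at 5, so 39 draws are enough and 38 are not.

39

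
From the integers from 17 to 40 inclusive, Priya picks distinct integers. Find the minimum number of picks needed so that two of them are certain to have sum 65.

17

Group the elements by complementary pair {x, 65−x}: {25,40}, {26,39}, {27,38}, …, giving 8 two-element pairs and 8 integers whose partner 65−x falls outside [17,40].
Pigeonhole: treating each of those 16 groups as a pigeonhole, one can pick one integer per group — 16 integers — with no two summing to 65.
The 17th integer lands in an occupied pair, forcing a sum of 65.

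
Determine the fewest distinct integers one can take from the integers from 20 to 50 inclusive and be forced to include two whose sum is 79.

Group the elements by complementary pair {x, 79−x}: {29,50}, {30,49}, {31,48}, …, giving 11 two-element pairs and 9 integers whose partner 79−x falls outside [20,50].
By the pigeonhole principle, treating each of those 20 groups as a pigeonhole, one can pick one integer per group — 20 integers — with no two summing to 79.
The 21st integer lands in an occupied pair, forcing a sum of 79.

21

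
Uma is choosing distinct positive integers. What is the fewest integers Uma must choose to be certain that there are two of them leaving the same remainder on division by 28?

29

By pigeonhole, the 28 residue classes mod 28 are the pigeonholes.
With 28 integers one could put 1 in each residue class and have no class reach 2.
The 29th integer pushes some class to 2, so 28·1 + 1 = 29.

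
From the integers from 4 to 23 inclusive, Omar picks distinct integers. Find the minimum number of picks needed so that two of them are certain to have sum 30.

13

Group the elements by complementary pair {x, 30−x}: {7,23}, {8,22}, {9,21}, …, giving 8 two-element pairs, the single value 15 (it cannot pair with itself since the integers are distinct), and 3 integers whose partner 30−x falls outside [4,23].
Treating each of those 12 groups as a pigeonhole, one can pick one integer per group — 12 integers — with no two summing to 30.
The 13th integer lands in an occupied pair, forcing a sum of 30.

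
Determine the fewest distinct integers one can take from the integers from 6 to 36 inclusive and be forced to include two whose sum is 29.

23

Group the elements by complementary pair {x, 29−x}: {6,23}, {7,22}, {8,21}, …, giving 9 two-element pairs and 13 integers whose partner 29−x falls outside [6,36].
Treating each of those 22 groups as a pigeonhole, one can pick one integer per group — 22 integers — with no two summing to 29.
The 23rd integer lands in an occupied pair, forcing a sum of 29.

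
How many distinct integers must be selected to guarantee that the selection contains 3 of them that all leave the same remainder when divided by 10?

The 10 residue classes mod 10 are the pigeonholes.
With 20 integers one could put 2 in each residue class and have no class reach 3.
The 21st integer pushes some class to 3, so 10·2 + 1 = 21.

21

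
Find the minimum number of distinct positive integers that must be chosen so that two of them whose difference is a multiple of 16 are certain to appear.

Integers whose pairwise differences are multiples of 16 are exactly those sharing a remainder mod 16. Pigeonhole: the 16 residue classes mod 16 are the pigeonholes.
With 16 integers one could put 1 in each residue class and have no class reach 2.
The 17th integer pushes some class to 2, so 16·1 + 1 = 17.

17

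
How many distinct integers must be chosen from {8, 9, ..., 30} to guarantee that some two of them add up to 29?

17

A set avoiding the sum 29 can contain at most one of each pair {x, 29−x}, plus the 9 elements whose complement lies outside the range.
The integers 15, …, 30 (16 of them) are such a set: any two sum to at least 15+16 = 31 > 29.
By the pigeonhole principle, any 17th integer completes one of the 7 pairs, so 17 choices force a sum of 29.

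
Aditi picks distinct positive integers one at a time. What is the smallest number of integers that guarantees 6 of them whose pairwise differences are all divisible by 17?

Integers whose pairwise differences are multiples of 17 are exactly those sharing a remainder mod 17. By pigeonhole, the 17 residue classes mod 17 are the pigeonholes.
With 85 integers one could put 5 in each residue class and have no class reach 6.
The 86th integer pushes some class to 6, so 17·5 + 1 = 86.

86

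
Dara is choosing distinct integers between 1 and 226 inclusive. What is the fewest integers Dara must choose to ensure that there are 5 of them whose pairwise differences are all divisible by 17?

69

Integers whose pairwise differences are multiples of 17 are exactly those sharing a remainder mod 17. Pigeonhole: the 17 residue classes mod 17 are the pigeonholes.
With 68 integers one could put 4 in each residue class and have no class reach 5.
The 69th integer pushes some class to 5, so 17·4 + 1 = 69.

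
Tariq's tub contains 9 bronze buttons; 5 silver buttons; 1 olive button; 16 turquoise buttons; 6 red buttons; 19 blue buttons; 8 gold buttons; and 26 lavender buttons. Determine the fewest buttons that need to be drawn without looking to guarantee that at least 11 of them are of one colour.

An adversary could hand out at most 10 buttons per colour (5 colours run out sooner): 9 + 5 + 1 + 10 + 6 + 10 + 8 + 10 = 59 buttons and still no colour has 11.
One more button lands in a colour already at 10, so 60 draws are enough and 59 are not.

60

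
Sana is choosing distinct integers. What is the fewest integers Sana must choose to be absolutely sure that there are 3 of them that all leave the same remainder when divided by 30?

By the pigeonhole principle, the 30 residue classes mod 30 are the pigeonholes.
With 60 integers one could put 2 in each residue class and have no class reach 3.
The 61st integer pushes some class to 3, so 30·2 + 1 = 61.

61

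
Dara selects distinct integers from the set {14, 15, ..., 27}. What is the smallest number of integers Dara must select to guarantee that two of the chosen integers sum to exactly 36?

Group the elements by complementary pair {x, 36−x}: {14,22}, {15,21}, {16,20}, …, giving 4 two-element pairs, the single value 18 (it cannot pair with itself since the integers are distinct), and 5 integers whose partner 36−x falls outside [14,27].
Pigeonhole: treating each of those 10 groups as a pigeonhole, one can pick one integer per group — 10 integers — with no two summing to 36.
The 11th integer lands in an occupied pair, forcing a sum of 36.

11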